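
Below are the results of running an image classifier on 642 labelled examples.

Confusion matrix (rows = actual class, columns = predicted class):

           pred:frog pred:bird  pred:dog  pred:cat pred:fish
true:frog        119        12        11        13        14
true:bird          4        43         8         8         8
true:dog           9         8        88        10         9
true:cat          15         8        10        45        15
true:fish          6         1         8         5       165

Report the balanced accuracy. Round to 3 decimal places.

Balanced accuracy = mean of per-class recall.
  frog: recall = 119/169 = 0.7041
  bird: recall = 43/71 = 0.6056
  dog: recall = 88/124 = 0.7097
  cat: recall = 45/93 = 0.4839
  fish: recall = 165/185 = 0.8919
Mean = (0.7041 + 0.6056 + 0.7097 + 0.4839 + 0.8919) / 5 = 0.679

0.679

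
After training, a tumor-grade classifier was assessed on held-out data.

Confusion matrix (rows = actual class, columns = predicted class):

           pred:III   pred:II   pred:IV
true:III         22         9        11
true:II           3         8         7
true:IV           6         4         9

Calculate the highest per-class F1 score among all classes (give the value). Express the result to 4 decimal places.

0.6027

Per-class F1 score (2·TP/(2·TP+FP+FN)):
  III: TP=22, FP=3+6=9, FN=9+11=20 → 44/73 = 0.60274
  II: TP=8, FP=9+4=13, FN=3+7=10 → 16/39 = 0.41026
  IV: TP=9, FP=11+7=18, FN=6+4=10 → 18/46 = 0.39130
Highest is class 'III' with F1 score = 0.6027.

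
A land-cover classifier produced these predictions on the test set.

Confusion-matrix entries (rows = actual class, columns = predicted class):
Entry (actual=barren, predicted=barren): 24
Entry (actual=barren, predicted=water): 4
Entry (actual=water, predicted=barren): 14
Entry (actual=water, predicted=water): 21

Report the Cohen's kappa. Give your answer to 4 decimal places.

Observed agreement pₒ = trace/N = 45/63 = 0.71429
Expected agreement pₑ = Σ (rowᵢ·colᵢ)/N² = (28·38 + 35·25)/63² = 0.48854
κ = (pₒ − pₑ)/(1 − pₑ) = (0.71429 − 0.48854)/(1 − 0.48854) = 0.4414

0.4414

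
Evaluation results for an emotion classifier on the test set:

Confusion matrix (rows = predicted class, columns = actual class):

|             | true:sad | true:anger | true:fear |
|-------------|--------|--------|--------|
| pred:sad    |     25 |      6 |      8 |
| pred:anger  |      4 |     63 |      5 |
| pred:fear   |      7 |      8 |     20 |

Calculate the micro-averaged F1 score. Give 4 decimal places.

0.7397

Micro-averaging pools counts across classes: ΣTP=108, ΣFP=38, ΣFN=38.
Micro-F1 score = 2·TP/(2·TP+FP+FN) on pooled counts = 0.7397 (equals overall accuracy in single-label multiclass).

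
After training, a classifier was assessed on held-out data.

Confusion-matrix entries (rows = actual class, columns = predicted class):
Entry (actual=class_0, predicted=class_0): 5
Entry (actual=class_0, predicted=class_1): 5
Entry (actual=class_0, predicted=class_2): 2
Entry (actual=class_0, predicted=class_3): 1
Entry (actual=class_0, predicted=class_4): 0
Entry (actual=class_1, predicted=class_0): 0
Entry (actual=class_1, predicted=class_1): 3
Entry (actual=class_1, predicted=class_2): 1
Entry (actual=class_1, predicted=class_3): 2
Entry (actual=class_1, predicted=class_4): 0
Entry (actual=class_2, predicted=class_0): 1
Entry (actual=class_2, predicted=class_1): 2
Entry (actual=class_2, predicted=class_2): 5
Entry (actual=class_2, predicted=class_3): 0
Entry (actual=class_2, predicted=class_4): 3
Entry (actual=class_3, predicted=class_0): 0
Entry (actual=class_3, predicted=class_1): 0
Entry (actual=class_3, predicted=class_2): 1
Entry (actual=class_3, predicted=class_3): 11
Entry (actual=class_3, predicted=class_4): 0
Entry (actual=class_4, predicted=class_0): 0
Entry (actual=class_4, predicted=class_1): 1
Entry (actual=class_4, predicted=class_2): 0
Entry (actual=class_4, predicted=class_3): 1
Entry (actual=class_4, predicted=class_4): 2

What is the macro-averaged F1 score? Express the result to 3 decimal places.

0.528

Per-class F1 score (2·TP/(2·TP+FP+FN)):
  class_0: TP=5, FP=0+1+0+0=1, FN=5+2+1+0=8 → 10/19 = 0.5263
  class_1: TP=3, FP=5+2+0+1=8, FN=0+1+2+0=3 → 6/17 = 0.3529
  class_2: TP=5, FP=2+1+1+0=4, FN=1+2+0+3=6 → 10/20 = 0.5000
  class_3: TP=11, FP=1+2+0+1=4, FN=0+0+1+0=1 → 22/27 = 0.8148
  class_4: TP=2, FP=0+0+3+0=3, FN=0+1+0+1=2 → 4/9 = 0.4444
Macro-F1 score = mean = (0.5263 + 0.3529 + 0.5000 + 0.8148 + 0.4444) / 5 = 0.528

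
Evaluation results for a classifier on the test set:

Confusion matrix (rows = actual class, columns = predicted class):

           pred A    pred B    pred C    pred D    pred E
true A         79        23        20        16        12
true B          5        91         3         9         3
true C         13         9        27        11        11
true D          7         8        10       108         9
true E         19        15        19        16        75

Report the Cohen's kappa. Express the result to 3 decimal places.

0.515

Observed agreement pₒ = trace/N = 380/618 = 0.6149
Expected agreement pₑ = Σ (rowᵢ·colᵢ)/N² = (150·123 + 111·146 + 71·79 + 142·160 + 144·110)/618² = 0.2064
κ = (pₒ − pₑ)/(1 − pₑ) = (0.6149 − 0.2064)/(1 − 0.2064) = 0.515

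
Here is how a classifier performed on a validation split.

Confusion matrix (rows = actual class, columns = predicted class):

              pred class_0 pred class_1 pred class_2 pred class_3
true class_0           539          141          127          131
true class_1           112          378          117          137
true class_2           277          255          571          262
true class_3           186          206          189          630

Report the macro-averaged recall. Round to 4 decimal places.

0.5053

Per-class recall (TP/(TP+FN)):
  class_0: TP=539, FN=141+127+131=399 → 539/938 = 0.57463
  class_1: TP=378, FN=112+117+137=366 → 378/744 = 0.50806
  class_2: TP=571, FN=277+255+262=794 → 571/1365 = 0.41832
  class_3: TP=630, FN=186+206+189=581 → 630/1211 = 0.52023
Macro-recall = mean = (0.57463 + 0.50806 + 0.41832 + 0.52023) / 4 = 0.5053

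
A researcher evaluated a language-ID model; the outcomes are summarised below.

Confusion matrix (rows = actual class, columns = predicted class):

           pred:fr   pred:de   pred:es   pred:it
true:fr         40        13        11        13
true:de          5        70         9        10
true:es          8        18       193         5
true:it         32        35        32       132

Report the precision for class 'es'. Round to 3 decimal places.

0.788

Take TP from the diagonal, FP from the rest of the 'es' prediction marginal, FN from the rest of the 'es' actual marginal.
precision = TP/(TP+FP).
es: TP=193, FP=11+9+32=52 → 193/245 = 0.7878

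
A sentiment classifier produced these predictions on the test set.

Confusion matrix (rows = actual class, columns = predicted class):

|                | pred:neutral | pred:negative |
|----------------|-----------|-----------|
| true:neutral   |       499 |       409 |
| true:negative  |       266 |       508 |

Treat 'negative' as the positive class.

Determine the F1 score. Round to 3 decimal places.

Precision = TP/(TP+FP) = 508/917 = 0.5540
Recall = TP/(TP+FN) = 508/774 = 0.6563
F1 = 2·TP/(2·TP+FP+FN) = 1016/1691 = 0.601

0.601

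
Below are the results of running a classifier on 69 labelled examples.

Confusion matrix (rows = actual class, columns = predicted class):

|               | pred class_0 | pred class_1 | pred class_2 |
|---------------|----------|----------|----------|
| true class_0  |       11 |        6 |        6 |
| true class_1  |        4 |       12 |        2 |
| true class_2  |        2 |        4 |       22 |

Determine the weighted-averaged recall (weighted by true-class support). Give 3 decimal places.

Per-class recall (TP/(TP+FN)):
  class_0: TP=11, FN=6+6=12 → 11/23 = 0.4783
  class_1: TP=12, FN=4+2=6 → 12/18 = 0.6667
  class_2: TP=22, FN=2+4=6 → 22/28 = 0.7857
Weighted-recall = Σ (supportᵢ/N)·recallᵢ with N=69: (23/69)·0.4783 + (18/69)·0.6667 + (28/69)·0.7857 = 0.652

0.652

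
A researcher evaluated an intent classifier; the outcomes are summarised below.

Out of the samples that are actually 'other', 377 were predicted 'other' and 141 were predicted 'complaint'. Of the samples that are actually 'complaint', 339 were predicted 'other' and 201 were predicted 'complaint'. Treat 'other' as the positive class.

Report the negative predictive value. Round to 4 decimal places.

0.5877

NPV = TN/(TN+FN) = 201/(201+141) = 0.5877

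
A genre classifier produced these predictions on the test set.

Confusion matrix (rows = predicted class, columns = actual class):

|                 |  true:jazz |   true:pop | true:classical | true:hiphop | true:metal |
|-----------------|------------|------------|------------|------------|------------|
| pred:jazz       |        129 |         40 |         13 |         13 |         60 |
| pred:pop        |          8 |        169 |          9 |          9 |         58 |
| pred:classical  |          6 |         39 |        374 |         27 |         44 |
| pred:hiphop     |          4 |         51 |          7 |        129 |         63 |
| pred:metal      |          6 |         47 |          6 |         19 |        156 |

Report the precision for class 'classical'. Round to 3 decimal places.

0.763

Treat 'classical' as positive and all other classes as negative.
precision = TP/(TP+FP).
classical: TP=374, FP=6+39+27+44=116 → 374/490 = 0.7633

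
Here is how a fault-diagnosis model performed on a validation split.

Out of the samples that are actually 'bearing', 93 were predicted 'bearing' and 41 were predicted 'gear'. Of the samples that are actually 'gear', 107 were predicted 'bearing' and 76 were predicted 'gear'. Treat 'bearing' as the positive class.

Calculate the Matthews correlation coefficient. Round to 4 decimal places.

0.1119

MCC = (TP·TN − FP·FN) / √((TP+FP)(TP+FN)(TN+FP)(TN+FN))
Numerator = 93·76 − 107·41 = 2681
Denominator = √(200·134·183·117) = √573814800 = 23954.4317
MCC = 2681 / 23954.4317 = 0.1119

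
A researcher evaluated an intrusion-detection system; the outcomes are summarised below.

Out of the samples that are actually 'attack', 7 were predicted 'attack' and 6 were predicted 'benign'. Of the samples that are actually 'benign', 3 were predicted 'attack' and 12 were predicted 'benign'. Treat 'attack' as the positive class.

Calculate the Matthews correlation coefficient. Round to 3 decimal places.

0.352

MCC = (TP·TN − FP·FN) / √((TP+FP)(TP+FN)(TN+FP)(TN+FN))
Numerator = 7·12 − 3·6 = 66
Denominator = √(10·13·15·18) = √35100 = 187.3499
MCC = 66 / 187.3499 = 0.352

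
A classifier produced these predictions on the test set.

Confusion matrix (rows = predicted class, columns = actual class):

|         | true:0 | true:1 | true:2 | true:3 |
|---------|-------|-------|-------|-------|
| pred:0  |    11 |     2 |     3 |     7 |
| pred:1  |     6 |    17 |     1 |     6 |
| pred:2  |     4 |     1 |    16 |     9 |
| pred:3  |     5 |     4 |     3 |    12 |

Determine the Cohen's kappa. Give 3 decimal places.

Observed agreement pₒ = trace/N = 56/107 = 0.5234
Expected agreement pₑ = Σ (rowᵢ·colᵢ)/N² = (26·23 + 24·30 + 23·30 + 34·24)/107² = 0.2467
κ = (pₒ − pₑ)/(1 − pₑ) = (0.5234 − 0.2467)/(1 − 0.2467) = 0.367

0.367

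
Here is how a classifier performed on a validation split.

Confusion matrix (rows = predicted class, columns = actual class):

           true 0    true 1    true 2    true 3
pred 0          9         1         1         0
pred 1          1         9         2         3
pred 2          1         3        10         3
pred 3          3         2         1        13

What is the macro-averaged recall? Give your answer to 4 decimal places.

Per-class recall (TP/(TP+FN)):
  0: TP=9, FN=1+1+3=5 → 9/14 = 0.64286
  1: TP=9, FN=1+3+2=6 → 9/15 = 0.60000
  2: TP=10, FN=1+2+1=4 → 10/14 = 0.71429
  3: TP=13, FN=0+3+3=6 → 13/19 = 0.68421
Macro-recall = mean = (0.64286 + 0.60000 + 0.71429 + 0.68421) / 4 = 0.6603

0.6603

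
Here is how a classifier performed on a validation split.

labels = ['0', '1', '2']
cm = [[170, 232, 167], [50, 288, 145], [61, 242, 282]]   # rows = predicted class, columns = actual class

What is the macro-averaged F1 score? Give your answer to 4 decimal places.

Per-class F1 score (2·TP/(2·TP+FP+FN)):
  0: TP=170, FP=232+167=399, FN=50+61=111 → 340/850 = 0.40000
  1: TP=288, FP=50+145=195, FN=232+242=474 → 576/1245 = 0.46265
  2: TP=282, FP=61+242=303, FN=167+145=312 → 564/1179 = 0.47837
Macro-F1 score = mean = (0.40000 + 0.46265 + 0.47837) / 3 = 0.4470

0.4470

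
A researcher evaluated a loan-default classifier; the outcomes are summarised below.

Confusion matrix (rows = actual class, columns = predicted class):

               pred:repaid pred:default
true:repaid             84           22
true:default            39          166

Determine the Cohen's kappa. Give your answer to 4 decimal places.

0.5798

Observed agreement pₒ = trace/N = 250/311 = 0.80386
Expected agreement pₑ = Σ (rowᵢ·colᵢ)/N² = (106·123 + 205·188)/311² = 0.53327
κ = (pₒ − pₑ)/(1 − pₑ) = (0.80386 − 0.53327)/(1 − 0.53327) = 0.5798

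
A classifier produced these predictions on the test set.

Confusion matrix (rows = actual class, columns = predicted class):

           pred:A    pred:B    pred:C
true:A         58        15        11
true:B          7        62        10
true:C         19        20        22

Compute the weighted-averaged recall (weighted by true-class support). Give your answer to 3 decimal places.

Per-class recall (TP/(TP+FN)):
  A: TP=58, FN=15+11=26 → 58/84 = 0.6905
  B: TP=62, FN=7+10=17 → 62/79 = 0.7848
  C: TP=22, FN=19+20=39 → 22/61 = 0.3607
Weighted-recall = Σ (supportᵢ/N)·recallᵢ with N=224: (84/224)·0.6905 + (79/224)·0.7848 + (61/224)·0.3607 = 0.634

0.634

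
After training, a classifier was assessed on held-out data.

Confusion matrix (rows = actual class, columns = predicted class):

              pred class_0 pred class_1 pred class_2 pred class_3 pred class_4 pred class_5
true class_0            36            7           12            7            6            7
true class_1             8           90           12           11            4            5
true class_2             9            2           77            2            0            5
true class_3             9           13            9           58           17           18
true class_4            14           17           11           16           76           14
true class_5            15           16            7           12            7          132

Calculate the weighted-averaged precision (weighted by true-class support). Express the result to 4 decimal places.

Per-class precision (TP/(TP+FP)):
  class_0: TP=36, FP=8+9+9+14+15=55 → 36/91 = 0.39560
  class_1: TP=90, FP=7+2+13+17+16=55 → 90/145 = 0.62069
  class_2: TP=77, FP=12+12+9+11+7=51 → 77/128 = 0.60156
  class_3: TP=58, FP=7+11+2+16+12=48 → 58/106 = 0.54717
  class_4: TP=76, FP=6+4+0+17+7=34 → 76/110 = 0.69091
  class_5: TP=132, FP=7+5+5+18+14=49 → 132/181 = 0.72928
Weighted-precision = Σ (supportᵢ/N)·precisionᵢ with N=761: (75/761)·0.39560 + (130/761)·0.62069 + (95/761)·0.60156 + (124/761)·0.54717 + (148/761)·0.69091 + (189/761)·0.72928 = 0.6248

0.6248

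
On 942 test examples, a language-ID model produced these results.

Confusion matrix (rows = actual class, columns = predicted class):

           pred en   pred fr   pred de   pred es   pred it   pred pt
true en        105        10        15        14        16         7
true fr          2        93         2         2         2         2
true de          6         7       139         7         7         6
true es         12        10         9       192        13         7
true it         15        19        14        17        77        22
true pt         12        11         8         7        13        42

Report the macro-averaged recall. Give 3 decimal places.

0.675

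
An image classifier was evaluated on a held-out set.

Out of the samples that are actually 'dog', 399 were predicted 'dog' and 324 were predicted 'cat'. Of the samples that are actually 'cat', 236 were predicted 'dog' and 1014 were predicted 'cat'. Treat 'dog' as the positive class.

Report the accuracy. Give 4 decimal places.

0.7162

Accuracy = (TP+TN)/N = (399+1014)/1973 = 0.7162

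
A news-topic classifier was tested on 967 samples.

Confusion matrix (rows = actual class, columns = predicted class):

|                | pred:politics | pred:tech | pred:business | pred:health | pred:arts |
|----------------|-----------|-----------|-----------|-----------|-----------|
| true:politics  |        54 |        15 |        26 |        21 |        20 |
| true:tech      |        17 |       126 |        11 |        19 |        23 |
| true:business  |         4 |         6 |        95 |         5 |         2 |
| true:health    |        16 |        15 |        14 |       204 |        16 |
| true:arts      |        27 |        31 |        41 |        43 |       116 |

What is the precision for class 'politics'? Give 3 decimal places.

0.458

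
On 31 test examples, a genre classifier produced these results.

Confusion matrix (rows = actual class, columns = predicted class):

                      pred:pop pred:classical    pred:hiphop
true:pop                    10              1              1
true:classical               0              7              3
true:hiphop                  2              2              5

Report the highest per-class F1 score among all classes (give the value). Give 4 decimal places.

0.8333

Per-class F1 score (2·TP/(2·TP+FP+FN)):
  pop: TP=10, FP=0+2=2, FN=1+1=2 → 20/24 = 0.83333
  classical: TP=7, FP=1+2=3, FN=0+3=3 → 14/20 = 0.70000
  hiphop: TP=5, FP=1+3=4, FN=2+2=4 → 10/18 = 0.55556
Highest is class 'pop' with F1 score = 0.8333.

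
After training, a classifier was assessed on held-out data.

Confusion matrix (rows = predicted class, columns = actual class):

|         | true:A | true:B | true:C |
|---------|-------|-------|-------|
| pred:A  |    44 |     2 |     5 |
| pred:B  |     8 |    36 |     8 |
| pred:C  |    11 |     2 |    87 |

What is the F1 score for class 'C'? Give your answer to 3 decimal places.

0.870

One-vs-rest for 'C': TP = diagonal; FP = other classes predicted 'C'; FN = 'C' predicted as other.
F1 score = 2·TP/(2·TP+FP+FN).
C: TP=87, FP=11+2=13, FN=5+8=13 → 174/200 = 0.8700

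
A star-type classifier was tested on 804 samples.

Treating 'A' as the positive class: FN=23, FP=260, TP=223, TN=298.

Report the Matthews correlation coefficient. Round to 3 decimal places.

MCC = (TP·TN − FP·FN) / √((TP+FP)(TP+FN)(TN+FP)(TN+FN))
Numerator = 223·298 − 260·23 = 60474
Denominator = √(483·246·558·321) = √21282442524 = 145885.0319
MCC = 60474 / 145885.0319 = 0.415

0.415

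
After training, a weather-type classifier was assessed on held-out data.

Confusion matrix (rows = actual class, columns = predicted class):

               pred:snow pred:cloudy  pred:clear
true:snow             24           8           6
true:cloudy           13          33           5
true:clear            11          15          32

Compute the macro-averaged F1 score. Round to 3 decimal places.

0.603

Per-class F1 score (2·TP/(2·TP+FP+FN)):
  snow: TP=24, FP=13+11=24, FN=8+6=14 → 48/86 = 0.5581
  cloudy: TP=33, FP=8+15=23, FN=13+5=18 → 66/107 = 0.6168
  clear: TP=32, FP=6+5=11, FN=11+15=26 → 64/101 = 0.6337
Macro-F1 score = mean = (0.5581 + 0.6168 + 0.6337) / 3 = 0.603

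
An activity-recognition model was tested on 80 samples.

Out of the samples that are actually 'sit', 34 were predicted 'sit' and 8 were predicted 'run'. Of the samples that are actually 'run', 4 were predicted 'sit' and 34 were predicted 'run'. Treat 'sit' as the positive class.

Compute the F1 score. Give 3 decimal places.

0.850

Precision = TP/(TP+FP) = 34/38 = 0.8947
Recall = TP/(TP+FN) = 34/42 = 0.8095
F1 = 2·TP/(2·TP+FP+FN) = 68/80 = 0.850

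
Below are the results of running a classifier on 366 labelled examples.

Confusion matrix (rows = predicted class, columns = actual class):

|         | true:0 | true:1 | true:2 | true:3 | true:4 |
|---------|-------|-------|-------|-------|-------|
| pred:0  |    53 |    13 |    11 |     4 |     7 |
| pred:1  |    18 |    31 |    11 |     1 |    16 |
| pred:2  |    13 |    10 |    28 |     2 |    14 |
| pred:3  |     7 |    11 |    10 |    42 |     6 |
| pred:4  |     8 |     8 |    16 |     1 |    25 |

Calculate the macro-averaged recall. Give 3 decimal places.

Per-class recall (TP/(TP+FN)):
  0: TP=53, FN=18+13+7+8=46 → 53/99 = 0.5354
  1: TP=31, FN=13+10+11+8=42 → 31/73 = 0.4247
  2: TP=28, FN=11+11+10+16=48 → 28/76 = 0.3684
  3: TP=42, FN=4+1+2+1=8 → 42/50 = 0.8400
  4: TP=25, FN=7+16+14+6=43 → 25/68 = 0.3676
Macro-recall = mean = (0.5354 + 0.4247 + 0.3684 + 0.8400 + 0.3676) / 5 = 0.507

0.507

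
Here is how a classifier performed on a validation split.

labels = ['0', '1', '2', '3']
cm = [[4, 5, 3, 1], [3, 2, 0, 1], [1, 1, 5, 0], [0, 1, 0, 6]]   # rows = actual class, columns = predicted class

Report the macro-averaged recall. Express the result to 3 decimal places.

Per-class recall (TP/(TP+FN)):
  0: TP=4, FN=5+3+1=9 → 4/13 = 0.3077
  1: TP=2, FN=3+0+1=4 → 2/6 = 0.3333
  2: TP=5, FN=1+1+0=2 → 5/7 = 0.7143
  3: TP=6, FN=0+1+0=1 → 6/7 = 0.8571
Macro-recall = mean = (0.3077 + 0.3333 + 0.7143 + 0.8571) / 4 = 0.553

0.553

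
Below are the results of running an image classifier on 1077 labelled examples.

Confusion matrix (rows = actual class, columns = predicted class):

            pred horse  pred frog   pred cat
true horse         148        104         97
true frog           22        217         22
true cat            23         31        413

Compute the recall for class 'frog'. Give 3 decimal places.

0.831

Treat 'frog' as positive and all other classes as negative.
recall = TP/(TP+FN).
frog: TP=217, FN=22+22=44 → 217/261 = 0.8314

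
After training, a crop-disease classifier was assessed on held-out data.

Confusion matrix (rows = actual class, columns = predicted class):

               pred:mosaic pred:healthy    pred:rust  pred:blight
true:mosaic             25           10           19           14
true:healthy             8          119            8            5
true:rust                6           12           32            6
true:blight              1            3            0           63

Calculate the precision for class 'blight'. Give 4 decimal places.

Take TP from the diagonal, FP from the rest of the 'blight' prediction marginal, FN from the rest of the 'blight' actual marginal.
precision = TP/(TP+FP).
blight: TP=63, FP=14+5+6=25 → 63/88 = 0.71591

0.7159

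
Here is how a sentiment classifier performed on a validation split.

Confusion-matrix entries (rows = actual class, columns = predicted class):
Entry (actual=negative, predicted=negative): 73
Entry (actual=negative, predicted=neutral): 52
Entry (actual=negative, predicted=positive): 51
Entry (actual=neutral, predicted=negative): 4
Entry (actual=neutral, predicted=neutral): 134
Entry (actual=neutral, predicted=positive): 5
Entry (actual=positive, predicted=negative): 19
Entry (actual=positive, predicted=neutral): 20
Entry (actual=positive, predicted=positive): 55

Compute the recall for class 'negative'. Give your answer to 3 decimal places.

0.415

recall = TP/(TP+FN).
negative: TP=73, FN=52+51=103 → 73/176 = 0.4148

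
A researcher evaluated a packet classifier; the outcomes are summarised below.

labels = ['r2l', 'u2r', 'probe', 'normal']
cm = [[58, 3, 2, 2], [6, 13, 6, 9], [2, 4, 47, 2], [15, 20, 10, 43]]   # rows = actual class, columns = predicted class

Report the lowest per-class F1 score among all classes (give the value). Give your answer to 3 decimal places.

0.351

Per-class F1 score (2·TP/(2·TP+FP+FN)):
  r2l: TP=58, FP=6+2+15=23, FN=3+2+2=7 → 116/146 = 0.7945
  u2r: TP=13, FP=3+4+20=27, FN=6+6+9=21 → 26/74 = 0.3514
  probe: TP=47, FP=2+6+10=18, FN=2+4+2=8 → 94/120 = 0.7833
  normal: TP=43, FP=2+9+2=13, FN=15+20+10=45 → 86/144 = 0.5972
Lowest is class 'u2r' with F1 score = 0.351.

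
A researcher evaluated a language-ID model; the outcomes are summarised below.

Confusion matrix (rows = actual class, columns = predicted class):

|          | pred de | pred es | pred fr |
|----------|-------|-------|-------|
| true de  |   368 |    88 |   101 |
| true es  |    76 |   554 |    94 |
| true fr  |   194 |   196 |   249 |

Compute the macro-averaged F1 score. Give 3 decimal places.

0.595

Per-class F1 score (2·TP/(2·TP+FP+FN)):
  de: TP=368, FP=76+194=270, FN=88+101=189 → 736/1195 = 0.6159
  es: TP=554, FP=88+196=284, FN=76+94=170 → 1108/1562 = 0.7093
  fr: TP=249, FP=101+94=195, FN=194+196=390 → 498/1083 = 0.4598
Macro-F1 score = mean = (0.6159 + 0.7093 + 0.4598) / 3 = 0.595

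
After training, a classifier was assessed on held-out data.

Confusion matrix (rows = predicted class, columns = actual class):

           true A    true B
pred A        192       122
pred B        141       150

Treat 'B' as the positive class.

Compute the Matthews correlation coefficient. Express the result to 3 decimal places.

0.127

MCC = (TP·TN − FP·FN) / √((TP+FP)(TP+FN)(TN+FP)(TN+FN))
Numerator = 150·192 − 141·122 = 11598
Denominator = √(291·272·333·314) = √8276291424 = 90974.1250
MCC = 11598 / 90974.1250 = 0.127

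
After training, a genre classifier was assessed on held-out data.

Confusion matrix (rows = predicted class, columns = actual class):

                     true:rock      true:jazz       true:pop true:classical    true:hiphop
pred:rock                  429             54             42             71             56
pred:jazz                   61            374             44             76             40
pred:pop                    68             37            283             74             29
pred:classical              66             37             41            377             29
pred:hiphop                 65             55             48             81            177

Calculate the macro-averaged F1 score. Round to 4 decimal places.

Per-class F1 score (2·TP/(2·TP+FP+FN)):
  rock: TP=429, FP=54+42+71+56=223, FN=61+68+66+65=260 → 858/1341 = 0.63982
  jazz: TP=374, FP=61+44+76+40=221, FN=54+37+37+55=183 → 748/1152 = 0.64931
  pop: TP=283, FP=68+37+74+29=208, FN=42+44+41+48=175 → 566/949 = 0.59642
  classical: TP=377, FP=66+37+41+29=173, FN=71+76+74+81=302 → 754/1229 = 0.61351
  hiphop: TP=177, FP=65+55+48+81=249, FN=56+40+29+29=154 → 354/757 = 0.46764
Macro-F1 score = mean = (0.63982 + 0.64931 + 0.59642 + 0.61351 + 0.46764) / 5 = 0.5933

0.5933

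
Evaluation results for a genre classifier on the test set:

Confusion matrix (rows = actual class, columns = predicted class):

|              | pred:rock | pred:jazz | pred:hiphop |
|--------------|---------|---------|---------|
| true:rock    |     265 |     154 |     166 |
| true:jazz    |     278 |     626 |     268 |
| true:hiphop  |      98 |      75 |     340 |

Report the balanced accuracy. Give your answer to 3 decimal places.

Balanced accuracy = mean of per-class recall.
  rock: recall = 265/585 = 0.4530
  jazz: recall = 626/1172 = 0.5341
  hiphop: recall = 340/513 = 0.6628
Mean = (0.4530 + 0.5341 + 0.6628) / 3 = 0.550

0.550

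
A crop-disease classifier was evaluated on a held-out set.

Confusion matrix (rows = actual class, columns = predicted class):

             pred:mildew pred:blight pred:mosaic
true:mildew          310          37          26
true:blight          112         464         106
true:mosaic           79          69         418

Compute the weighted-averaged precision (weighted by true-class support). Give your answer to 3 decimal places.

Per-class precision (TP/(TP+FP)):
  mildew: TP=310, FP=112+79=191 → 310/501 = 0.6188
  blight: TP=464, FP=37+69=106 → 464/570 = 0.8140
  mosaic: TP=418, FP=26+106=132 → 418/550 = 0.7600
Weighted-precision = Σ (supportᵢ/N)·precisionᵢ with N=1621: (373/1621)·0.6188 + (682/1621)·0.8140 + (566/1621)·0.7600 = 0.750

0.750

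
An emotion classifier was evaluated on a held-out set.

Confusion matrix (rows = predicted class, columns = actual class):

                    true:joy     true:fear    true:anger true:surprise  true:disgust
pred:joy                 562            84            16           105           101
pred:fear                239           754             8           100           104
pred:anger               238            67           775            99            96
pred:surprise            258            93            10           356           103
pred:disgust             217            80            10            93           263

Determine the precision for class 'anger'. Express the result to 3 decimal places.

0.608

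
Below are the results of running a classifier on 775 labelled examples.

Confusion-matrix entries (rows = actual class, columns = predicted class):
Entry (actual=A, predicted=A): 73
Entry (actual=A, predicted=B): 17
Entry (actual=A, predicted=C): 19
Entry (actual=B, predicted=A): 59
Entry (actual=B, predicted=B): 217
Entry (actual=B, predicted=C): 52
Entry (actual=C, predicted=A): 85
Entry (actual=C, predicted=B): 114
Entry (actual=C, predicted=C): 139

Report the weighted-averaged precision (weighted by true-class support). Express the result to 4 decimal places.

Per-class precision (TP/(TP+FP)):
  A: TP=73, FP=59+85=144 → 73/217 = 0.33641
  B: TP=217, FP=17+114=131 → 217/348 = 0.62356
  C: TP=139, FP=19+52=71 → 139/210 = 0.66190
Weighted-precision = Σ (supportᵢ/N)·precisionᵢ with N=775: (109/775)·0.33641 + (328/775)·0.62356 + (338/775)·0.66190 = 0.5999

0.5999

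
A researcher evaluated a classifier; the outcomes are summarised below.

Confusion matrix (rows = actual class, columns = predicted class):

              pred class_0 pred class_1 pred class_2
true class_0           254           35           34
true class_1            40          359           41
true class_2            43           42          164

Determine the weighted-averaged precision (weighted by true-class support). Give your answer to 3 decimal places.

Per-class precision (TP/(TP+FP)):
  class_0: TP=254, FP=40+43=83 → 254/337 = 0.7537
  class_1: TP=359, FP=35+42=77 → 359/436 = 0.8234
  class_2: TP=164, FP=34+41=75 → 164/239 = 0.6862
Weighted-precision = Σ (supportᵢ/N)·precisionᵢ with N=1012: (323/1012)·0.7537 + (440/1012)·0.8234 + (249/1012)·0.6862 = 0.767

0.767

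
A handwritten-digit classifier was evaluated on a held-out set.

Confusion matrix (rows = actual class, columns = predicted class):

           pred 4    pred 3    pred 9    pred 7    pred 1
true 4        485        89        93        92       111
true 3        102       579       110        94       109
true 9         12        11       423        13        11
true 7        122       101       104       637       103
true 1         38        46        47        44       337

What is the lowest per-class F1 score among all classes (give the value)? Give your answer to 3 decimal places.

0.570

Per-class F1 score (2·TP/(2·TP+FP+FN)):
  4: TP=485, FP=102+12+122+38=274, FN=89+93+92+111=385 → 970/1629 = 0.5955
  3: TP=579, FP=89+11+101+46=247, FN=102+110+94+109=415 → 1158/1820 = 0.6363
  9: TP=423, FP=93+110+104+47=354, FN=12+11+13+11=47 → 846/1247 = 0.6784
  7: TP=637, FP=92+94+13+44=243, FN=122+101+104+103=430 → 1274/1947 = 0.6543
  1: TP=337, FP=111+109+11+103=334, FN=38+46+47+44=175 → 674/1183 = 0.5697
Lowest is class '1' with F1 score = 0.570.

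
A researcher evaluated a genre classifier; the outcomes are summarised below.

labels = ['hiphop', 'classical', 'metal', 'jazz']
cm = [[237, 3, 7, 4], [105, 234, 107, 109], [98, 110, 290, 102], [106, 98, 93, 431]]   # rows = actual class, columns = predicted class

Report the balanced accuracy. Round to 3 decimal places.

Balanced accuracy = mean of per-class recall.
  hiphop: recall = 237/251 = 0.9442
  classical: recall = 234/555 = 0.4216
  metal: recall = 290/600 = 0.4833
  jazz: recall = 431/728 = 0.5920
Mean = (0.9442 + 0.4216 + 0.4833 + 0.5920) / 4 = 0.610

0.610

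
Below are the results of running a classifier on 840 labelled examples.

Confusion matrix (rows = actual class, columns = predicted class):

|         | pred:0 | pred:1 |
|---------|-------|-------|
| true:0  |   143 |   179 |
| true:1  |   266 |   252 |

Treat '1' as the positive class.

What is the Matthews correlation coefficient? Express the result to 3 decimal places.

MCC = (TP·TN − FP·FN) / √((TP+FP)(TP+FN)(TN+FP)(TN+FN))
Numerator = 252·143 − 179·266 = -11578
Denominator = √(431·518·322·409) = √29402632084 = 171471.9571
MCC = -11578 / 171471.9571 = -0.068

-0.068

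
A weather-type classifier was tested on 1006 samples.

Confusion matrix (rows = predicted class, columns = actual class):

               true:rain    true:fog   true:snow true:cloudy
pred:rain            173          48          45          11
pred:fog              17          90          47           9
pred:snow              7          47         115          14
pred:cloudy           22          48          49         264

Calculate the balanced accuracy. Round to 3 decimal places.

0.628

Balanced accuracy = mean of per-class recall.
  rain: recall = 173/219 = 0.7900
  fog: recall = 90/233 = 0.3863
  snow: recall = 115/256 = 0.4492
  cloudy: recall = 264/298 = 0.8859
Mean = (0.7900 + 0.3863 + 0.4492 + 0.8859) / 4 = 0.628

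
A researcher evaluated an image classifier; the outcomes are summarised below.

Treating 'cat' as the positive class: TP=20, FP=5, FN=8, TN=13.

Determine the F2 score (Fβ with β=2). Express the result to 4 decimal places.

0.7299

Fβ = (1+β²)·TP / ((1+β²)·TP + β²·FN + FP), with β²=4
= 5·20 / (5·20 + 4·8 + 5) = 0.7299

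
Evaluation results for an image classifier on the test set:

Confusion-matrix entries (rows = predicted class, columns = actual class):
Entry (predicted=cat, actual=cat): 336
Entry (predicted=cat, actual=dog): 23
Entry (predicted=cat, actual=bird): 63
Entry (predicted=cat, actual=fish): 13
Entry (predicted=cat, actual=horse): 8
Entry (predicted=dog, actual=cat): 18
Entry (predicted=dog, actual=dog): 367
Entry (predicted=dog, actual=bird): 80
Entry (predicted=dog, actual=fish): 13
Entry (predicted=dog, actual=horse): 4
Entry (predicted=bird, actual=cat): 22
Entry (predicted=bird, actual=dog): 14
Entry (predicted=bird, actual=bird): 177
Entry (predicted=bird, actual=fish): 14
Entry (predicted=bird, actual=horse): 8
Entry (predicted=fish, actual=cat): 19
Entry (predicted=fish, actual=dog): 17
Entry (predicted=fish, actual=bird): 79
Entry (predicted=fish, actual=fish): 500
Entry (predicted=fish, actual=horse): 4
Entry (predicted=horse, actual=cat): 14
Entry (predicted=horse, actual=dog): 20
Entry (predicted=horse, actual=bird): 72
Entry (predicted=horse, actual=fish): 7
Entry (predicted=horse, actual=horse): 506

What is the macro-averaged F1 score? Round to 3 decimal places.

0.765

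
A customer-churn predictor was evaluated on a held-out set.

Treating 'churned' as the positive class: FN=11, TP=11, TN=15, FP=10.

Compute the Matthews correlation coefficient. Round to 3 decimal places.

0.100

MCC = (TP·TN − FP·FN) / √((TP+FP)(TP+FN)(TN+FP)(TN+FN))
Numerator = 11·15 − 10·11 = 55
Denominator = √(21·22·25·26) = √300300 = 547.9964
MCC = 55 / 547.9964 = 0.100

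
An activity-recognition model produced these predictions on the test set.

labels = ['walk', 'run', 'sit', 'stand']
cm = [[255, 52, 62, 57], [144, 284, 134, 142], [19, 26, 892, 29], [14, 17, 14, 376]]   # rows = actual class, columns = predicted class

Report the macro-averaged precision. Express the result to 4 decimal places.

0.6929

Per-class precision (TP/(TP+FP)):
  walk: TP=255, FP=144+19+14=177 → 255/432 = 0.59028
  run: TP=284, FP=52+26+17=95 → 284/379 = 0.74934
  sit: TP=892, FP=62+134+14=210 → 892/1102 = 0.80944
  stand: TP=376, FP=57+142+29=228 → 376/604 = 0.62252
Macro-precision = mean = (0.59028 + 0.74934 + 0.80944 + 0.62252) / 4 = 0.6929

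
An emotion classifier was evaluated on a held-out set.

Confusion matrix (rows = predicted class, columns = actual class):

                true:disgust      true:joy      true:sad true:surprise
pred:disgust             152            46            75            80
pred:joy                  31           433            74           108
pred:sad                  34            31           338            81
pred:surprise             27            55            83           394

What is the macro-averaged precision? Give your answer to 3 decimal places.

0.626

Per-class precision (TP/(TP+FP)):
  disgust: TP=152, FP=46+75+80=201 → 152/353 = 0.4306
  joy: TP=433, FP=31+74+108=213 → 433/646 = 0.6703
  sad: TP=338, FP=34+31+81=146 → 338/484 = 0.6983
  surprise: TP=394, FP=27+55+83=165 → 394/559 = 0.7048
Macro-precision = mean = (0.4306 + 0.6703 + 0.6983 + 0.7048) / 4 = 0.626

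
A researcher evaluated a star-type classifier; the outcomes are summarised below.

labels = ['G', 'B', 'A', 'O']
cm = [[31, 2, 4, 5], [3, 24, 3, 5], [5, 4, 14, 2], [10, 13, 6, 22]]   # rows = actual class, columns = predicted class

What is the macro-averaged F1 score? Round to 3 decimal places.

0.588

Per-class F1 score (2·TP/(2·TP+FP+FN)):
  G: TP=31, FP=3+5+10=18, FN=2+4+5=11 → 62/91 = 0.6813
  B: TP=24, FP=2+4+13=19, FN=3+3+5=11 → 48/78 = 0.6154
  A: TP=14, FP=4+3+6=13, FN=5+4+2=11 → 28/52 = 0.5385
  O: TP=22, FP=5+5+2=12, FN=10+13+6=29 → 44/85 = 0.5176
Macro-F1 score = mean = (0.6813 + 0.6154 + 0.5385 + 0.5176) / 4 = 0.588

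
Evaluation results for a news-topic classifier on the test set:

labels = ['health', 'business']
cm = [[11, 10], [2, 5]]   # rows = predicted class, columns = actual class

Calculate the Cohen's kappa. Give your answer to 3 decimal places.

0.172

Observed agreement pₒ = trace/N = 16/28 = 0.5714
Expected agreement pₑ = Σ (rowᵢ·colᵢ)/N² = (13·21 + 15·7)/28² = 0.4821
κ = (pₒ − pₑ)/(1 − pₑ) = (0.5714 − 0.4821)/(1 − 0.4821) = 0.172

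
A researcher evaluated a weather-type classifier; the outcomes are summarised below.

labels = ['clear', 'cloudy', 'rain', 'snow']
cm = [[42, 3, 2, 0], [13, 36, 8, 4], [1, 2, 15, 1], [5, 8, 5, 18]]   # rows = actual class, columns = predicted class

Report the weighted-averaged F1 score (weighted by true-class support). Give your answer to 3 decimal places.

0.675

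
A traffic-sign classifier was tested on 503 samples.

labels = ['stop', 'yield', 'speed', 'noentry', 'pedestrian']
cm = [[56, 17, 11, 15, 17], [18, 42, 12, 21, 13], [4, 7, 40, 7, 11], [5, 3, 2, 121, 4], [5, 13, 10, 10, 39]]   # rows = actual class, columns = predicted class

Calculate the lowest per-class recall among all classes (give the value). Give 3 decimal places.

0.396

Per-class recall (TP/(TP+FN)):
  stop: TP=56, FN=17+11+15+17=60 → 56/116 = 0.4828
  yield: TP=42, FN=18+12+21+13=64 → 42/106 = 0.3962
  speed: TP=40, FN=4+7+7+11=29 → 40/69 = 0.5797
  noentry: TP=121, FN=5+3+2+4=14 → 121/135 = 0.8963
  pedestrian: TP=39, FN=5+13+10+10=38 → 39/77 = 0.5065
Lowest is class 'yield' with recall = 0.396.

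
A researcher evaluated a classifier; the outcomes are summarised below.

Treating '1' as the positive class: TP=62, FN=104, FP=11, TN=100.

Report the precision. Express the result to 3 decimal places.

0.849

Precision = TP/(TP+FP) = 62/(62+11) = 62/73 = 0.849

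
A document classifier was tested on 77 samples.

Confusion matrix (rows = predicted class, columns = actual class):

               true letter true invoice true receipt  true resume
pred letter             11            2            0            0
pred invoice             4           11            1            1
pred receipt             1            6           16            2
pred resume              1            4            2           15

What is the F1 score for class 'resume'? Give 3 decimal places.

0.750

Take TP from the diagonal, FP from the rest of the 'resume' prediction marginal, FN from the rest of the 'resume' actual marginal.
F1 score = 2·TP/(2·TP+FP+FN).
resume: TP=15, FP=1+4+2=7, FN=0+1+2=3 → 30/40 = 0.7500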